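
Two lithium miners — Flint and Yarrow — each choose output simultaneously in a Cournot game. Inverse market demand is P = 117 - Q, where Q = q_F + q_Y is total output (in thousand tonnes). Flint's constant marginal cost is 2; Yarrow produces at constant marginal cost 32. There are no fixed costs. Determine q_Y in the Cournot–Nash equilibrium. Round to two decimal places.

18.33

Flint's profit: π_F = (117 - Q)q_F - (2q_F). Setting ∂π_F/∂q_F = 0: 115 - 2q_F - (q_Y) = 0.
Yarrow's first-order condition: 85 - 2q_Y - (q_F) = 0.
Rearranging gives the reaction functions q_F = (115 - q_Y)/2 and q_Y = (85 - q_F)/2.
Solving the pair: q_F = 145/3, q_Y = 55/3.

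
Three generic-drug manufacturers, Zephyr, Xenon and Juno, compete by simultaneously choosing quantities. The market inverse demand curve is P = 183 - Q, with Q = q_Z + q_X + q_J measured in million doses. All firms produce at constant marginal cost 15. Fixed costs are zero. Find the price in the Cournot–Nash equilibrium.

A representative firm's profit is π_i = q_i(183 - Q) - 15q_i.
First-order condition (treating rivals' output as given): 168 - 2q_i - Σ_{j≠i} q_j = 0.
With identical firms every q_j equals q_i, so Σ_{j≠i} q_j = 2q_i and 168 = 4q_i, giving q_i = 42.
Total output Q = 126, so price P = 183 - 126 = 57.

57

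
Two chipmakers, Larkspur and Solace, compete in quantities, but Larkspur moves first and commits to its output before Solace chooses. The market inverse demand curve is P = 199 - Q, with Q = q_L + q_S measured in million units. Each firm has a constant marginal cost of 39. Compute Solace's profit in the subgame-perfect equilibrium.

The follower Solace best-responds to any q_L: π_S = (199 - Q)q_S - 39q_S.
Follower FOC: 160 - q_L - 2q_S = 0, so q_S(q_L) = (160 - q_L)/2.
Larkspur substitutes q_S(q_L) into its own profit: π_L = q_L(199 - q_L - (160 - q_L)/2) - 39q_L = (119 - (1/2)q_L)q_L - 39q_L.
Maximising: ∂π_L/∂q_L = 80 - q_L = 0, giving q_L = 80.
Then q_S = (160 - 80)/2 = 40.
Price P = 199 - 120 = 79.
Solace's profit: (79 - 39)·40 = 1600.

1600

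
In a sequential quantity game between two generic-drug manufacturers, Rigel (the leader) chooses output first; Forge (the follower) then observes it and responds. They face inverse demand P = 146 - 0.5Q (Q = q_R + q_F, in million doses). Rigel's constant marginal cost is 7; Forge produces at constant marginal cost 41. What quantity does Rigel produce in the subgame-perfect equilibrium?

173

The follower Forge best-responds to any q_R: π_F = (146 - 0.5Q)q_F - 41q_F.
∂π_F/∂q_F = 105 - (1/2)q_R - q_F = 0 gives the reaction function q_F = (105 - (1/2)q_R).
Rigel substitutes q_F(q_R) into its own profit: π_R = q_R(146 - (1/2)q_R - (105 - (1/2)q_R)/2) - 7q_R = (187/2 - (1/4)q_R)q_R - 7q_R.
The leader's first-order condition 173/2 - (1/2)q_R = 0 yields q_R = 173.
Then q_F = (105 - (1/2)·173) = 37/2.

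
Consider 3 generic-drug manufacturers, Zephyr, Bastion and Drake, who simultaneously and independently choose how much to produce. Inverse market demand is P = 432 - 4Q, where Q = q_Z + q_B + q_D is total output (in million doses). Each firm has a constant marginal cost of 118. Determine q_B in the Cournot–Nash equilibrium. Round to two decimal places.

19.63

Each firm earns π_i = (432 - 4Q)q_i - 118q_i.
Setting ∂π_i/∂q_i = 0 with rivals' quantities fixed: 314 - 8q_i - 4·Σ_{j≠i} q_j = 0.
By symmetry each firm produces the same amount; substituting Σ_{j≠i} q_j = 2q_i yields q_i = 314/16 = 157/8.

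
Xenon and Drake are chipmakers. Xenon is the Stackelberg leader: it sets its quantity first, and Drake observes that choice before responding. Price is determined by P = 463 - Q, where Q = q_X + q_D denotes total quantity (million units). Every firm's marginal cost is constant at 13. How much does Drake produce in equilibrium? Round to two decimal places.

The follower Drake best-responds to any q_X: π_D = (463 - Q)q_D - 13q_D.
∂π_D/∂q_D = 450 - q_X - 2q_D = 0 gives the reaction function q_D = (450 - q_X)/2.
Xenon substitutes q_D(q_X) into its own profit: π_X = q_X(463 - q_X - (450 - q_X)/2) - 13q_X = (238 - (1/2)q_X)q_X - 13q_X.
Maximising: ∂π_X/∂q_X = 225 - q_X = 0, giving q_X = 225.
Then q_D = (450 - 225)/2 = 225/2.

112.50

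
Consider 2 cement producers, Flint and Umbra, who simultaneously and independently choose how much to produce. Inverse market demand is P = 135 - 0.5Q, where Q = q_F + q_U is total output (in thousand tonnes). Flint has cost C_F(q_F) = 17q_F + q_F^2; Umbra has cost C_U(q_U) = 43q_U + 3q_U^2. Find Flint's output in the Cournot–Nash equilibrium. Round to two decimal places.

Flint's profit: π_F = (135 - 0.5Q)q_F - (17q_F + q_F²). Setting ∂π_F/∂q_F = 0: 118 - 3q_F - (1/2)(q_U) = 0.
Umbra's profit: π_U = (135 - 0.5Q)q_U - (43q_U + 3q_U²). Setting ∂π_U/∂q_U = 0: 92 - 7q_U - (1/2)(q_F) = 0.
So q_F = (118 - (1/2)q_U)/3 and q_U = (92 - (1/2)q_F)/7.
Solving the pair: q_F = 37.5904, q_U = 868/83.

37.59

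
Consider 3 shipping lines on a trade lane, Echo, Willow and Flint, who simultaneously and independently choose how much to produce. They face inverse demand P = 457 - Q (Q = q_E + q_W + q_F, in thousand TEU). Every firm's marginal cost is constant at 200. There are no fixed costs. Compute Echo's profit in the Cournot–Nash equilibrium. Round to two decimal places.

4128.06

Each firm earns π_i = (457 - Q)q_i - 200q_i.
First-order condition (treating rivals' output as given): 257 - 2q_i - Σ_{j≠i} q_j = 0.
With identical firms every q_j equals q_i, so Σ_{j≠i} q_j = 2q_i and 257 = 4q_i, giving q_i = 257/4.
Price P = 457 - 771/4 = 1057/4.
Echo's profit: (1057/4 - 200)·(257/4) = 4128.0625.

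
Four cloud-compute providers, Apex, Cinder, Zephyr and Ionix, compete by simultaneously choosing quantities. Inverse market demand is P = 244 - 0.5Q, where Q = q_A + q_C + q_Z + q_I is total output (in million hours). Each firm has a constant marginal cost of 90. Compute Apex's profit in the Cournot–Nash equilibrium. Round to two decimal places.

1897.28

Each firm earns π_i = (244 - 0.5Q)q_i - 90q_i.
Setting ∂π_i/∂q_i = 0 with rivals' quantities fixed: 154 - q_i - (1/2)·Σ_{j≠i} q_j = 0.
By symmetry each firm produces the same amount; substituting Σ_{j≠i} q_j = 3q_i yields q_i = 154/(5/2) = 308/5.
Price P = 244 - (1/2)·(1232/5) = 604/5.
Apex's profit: (604/5 - 90)·(308/5) = 1897.2800.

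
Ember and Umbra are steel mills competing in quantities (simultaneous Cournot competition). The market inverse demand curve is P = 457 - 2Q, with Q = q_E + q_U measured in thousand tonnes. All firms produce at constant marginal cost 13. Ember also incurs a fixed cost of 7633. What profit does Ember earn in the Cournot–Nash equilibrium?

Each firm earns π_i = (457 - 2Q)q_i - 13q_i.
First-order condition (treating rivals' output as given): 444 - 4q_i - 2q_j = 0.
With identical firms every q_j equals q_i, so q_j = q_i and 444 = 6q_i, giving q_i = 74.
Price P = 457 - 2·148 = 161.
Ember's profit: (161 - 13)·74 - 7633 = 3319.

3319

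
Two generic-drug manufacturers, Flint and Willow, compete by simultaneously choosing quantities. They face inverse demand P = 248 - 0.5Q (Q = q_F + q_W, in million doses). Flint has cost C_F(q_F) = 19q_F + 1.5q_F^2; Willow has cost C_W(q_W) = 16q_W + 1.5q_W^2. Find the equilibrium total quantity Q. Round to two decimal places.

Flint's profit: π_F = (248 - 0.5Q)q_F - (19q_F + (3/2)q_F²). Setting ∂π_F/∂q_F = 0: 229 - 4q_F - (1/2)(q_W) = 0.
Willow's profit: π_W = (248 - 0.5Q)q_W - (16q_W + (3/2)q_W²). Setting ∂π_W/∂q_W = 0: 232 - 4q_W - (1/2)(q_F) = 0.
Best responses: q_F = (229 - (1/2)q_W)/4, q_W = (232 - (1/2)q_F)/4.
Substituting one into the other gives q_F = 50.7937 and q_W = 51.6508.
Total output Q = 50.7937 + 51.6508 = 922/9.

102.44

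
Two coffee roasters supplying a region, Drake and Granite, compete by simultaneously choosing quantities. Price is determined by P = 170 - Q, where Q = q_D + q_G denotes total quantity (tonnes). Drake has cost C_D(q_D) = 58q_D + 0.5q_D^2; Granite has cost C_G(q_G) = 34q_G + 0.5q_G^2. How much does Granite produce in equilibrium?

Drake's profit: π_D = (170 - Q)q_D - (58q_D + (1/2)q_D²). Setting ∂π_D/∂q_D = 0: 112 - 3q_D - (q_G) = 0.
Granite's profit: π_G = (170 - Q)q_G - (34q_G + (1/2)q_G²). Setting ∂π_G/∂q_G = 0: 136 - 3q_G - (q_D) = 0.
So q_D = (112 - q_G)/3 and q_G = (136 - q_D)/3.
Substituting one into the other gives q_D = 25 and q_G = 37.

37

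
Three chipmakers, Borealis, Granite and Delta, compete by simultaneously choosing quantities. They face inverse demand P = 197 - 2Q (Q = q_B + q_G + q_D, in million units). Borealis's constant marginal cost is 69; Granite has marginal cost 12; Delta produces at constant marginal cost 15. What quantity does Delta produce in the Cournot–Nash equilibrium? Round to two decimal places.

Borealis's profit: π_B = (197 - 2Q)q_B - (69q_B). Setting ∂π_B/∂q_B = 0: 128 - 4q_B - 2(q_G + q_D) = 0.
Granite's profit: π_G = (197 - 2Q)q_G - (12q_G). Setting ∂π_G/∂q_G = 0: 185 - 4q_G - 2(q_B + q_D) = 0.
Delta's profit: π_D = (197 - 2Q)q_D - (15q_D). Setting ∂π_D/∂q_D = 0: 182 - 4q_D - 2(q_B + q_G) = 0.
Adding the 3 conditions: 495 − 4Q − 4Q = 0, i.e. Q = 495/8.
Back-substituting: q_B = (128 − 495/4)/2 = 17/8, q_G = (185 − 495/4)/2 = 245/8, q_D = (182 − 495/4)/2 = 233/8.

29.13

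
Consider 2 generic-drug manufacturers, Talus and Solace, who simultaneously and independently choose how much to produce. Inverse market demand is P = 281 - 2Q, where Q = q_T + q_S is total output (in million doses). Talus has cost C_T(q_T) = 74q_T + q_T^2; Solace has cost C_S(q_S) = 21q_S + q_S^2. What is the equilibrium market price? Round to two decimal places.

164.25

Talus's profit: π_T = (281 - 2Q)q_T - (74q_T + q_T²). Setting ∂π_T/∂q_T = 0: 207 - 6q_T - 2(q_S) = 0.
Solace's profit: π_S = (281 - 2Q)q_S - (21q_S + q_S²). Setting ∂π_S/∂q_S = 0: 260 - 6q_S - 2(q_T) = 0.
Rearranging gives the reaction functions q_T = (207 - 2q_S)/6 and q_S = (260 - 2q_T)/6.
Substituting one into the other gives q_T = 361/16 and q_S = 573/16.
Total output Q = 467/8, so price P = 281 - 2·(467/8) = 657/4.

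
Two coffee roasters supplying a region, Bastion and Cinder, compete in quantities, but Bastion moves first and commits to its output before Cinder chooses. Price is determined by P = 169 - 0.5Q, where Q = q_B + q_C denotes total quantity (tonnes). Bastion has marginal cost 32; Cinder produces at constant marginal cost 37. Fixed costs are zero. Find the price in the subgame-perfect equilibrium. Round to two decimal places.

The follower Cinder best-responds to any q_B: π_C = (169 - 0.5Q)q_C - 37q_C.
Setting the follower's marginal profit to zero, 132 - (1/2)q_B - q_C = 0, i.e. q_C = (132 - (1/2)q_B).
Bastion substitutes q_C(q_B) into its own profit: π_B = q_B(169 - (1/2)q_B - (132 - (1/2)q_B)/2) - 32q_B = (103 - (1/4)q_B)q_B - 32q_B.
The leader's first-order condition 71 - (1/2)q_B = 0 yields q_B = 142.
Then q_C = (132 - (1/2)·142) = 61.
Total output Q = 203, so price P = 169 - (1/2)·203 = 135/2.

67.50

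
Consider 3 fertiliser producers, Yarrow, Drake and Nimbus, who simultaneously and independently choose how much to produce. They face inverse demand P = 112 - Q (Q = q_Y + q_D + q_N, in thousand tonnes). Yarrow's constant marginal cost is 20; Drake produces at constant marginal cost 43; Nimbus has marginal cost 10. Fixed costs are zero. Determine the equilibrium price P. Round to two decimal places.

Yarrow's profit: π_Y = (112 - Q)q_Y - (20q_Y). Setting ∂π_Y/∂q_Y = 0: 92 - 2q_Y - (q_D + q_N) = 0.
Drake's first-order condition: 69 - 2q_D - (q_Y + q_N) = 0.
Nimbus's first-order condition: 102 - 2q_N - (q_Y + q_D) = 0.
Summing all 3 equations gives 263 − 4Q = 0, hence Q = 263/4.
Back-substituting: q_Y = (92 − 263/4) = 105/4, q_D = (69 − 263/4) = 13/4, q_N = (102 − 263/4) = 145/4.
Total output Q = 263/4, so price P = 112 - 263/4 = 185/4.

46.25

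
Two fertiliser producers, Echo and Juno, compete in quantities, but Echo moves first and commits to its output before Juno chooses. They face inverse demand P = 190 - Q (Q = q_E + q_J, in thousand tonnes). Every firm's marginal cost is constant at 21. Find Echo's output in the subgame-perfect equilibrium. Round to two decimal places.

84.50

Solve by backward induction. Given q_E, the follower Juno maximises π_J = (190 - q_E - q_J)q_J - 21q_J.
∂π_J/∂q_J = 169 - q_E - 2q_J = 0 gives the reaction function q_J = (169 - q_E)/2.
The leader anticipates this reaction. Substituting into P = 190 - Q gives P = 211/2 - (1/2)q_E, so π_E = (211/2 - (1/2)q_E)q_E - 21q_E.
Leader FOC: 169/2 - q_E = 0, so q_E = 169/2.
Then q_J = (169 - 169/2)/2 = 169/4.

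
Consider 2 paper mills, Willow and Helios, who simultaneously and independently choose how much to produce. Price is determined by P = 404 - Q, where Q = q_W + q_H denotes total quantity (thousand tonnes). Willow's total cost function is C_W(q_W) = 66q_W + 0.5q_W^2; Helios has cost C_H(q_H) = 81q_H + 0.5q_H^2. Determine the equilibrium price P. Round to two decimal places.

238.75

Willow's profit: π_W = (404 - Q)q_W - (66q_W + (1/2)q_W²). Setting ∂π_W/∂q_W = 0: 338 - 3q_W - (q_H) = 0.
Helios's first-order condition: 323 - 3q_H - (q_W) = 0.
Best responses: q_W = (338 - q_H)/3, q_H = (323 - q_W)/3.
Substituting one into the other gives q_W = 691/8 and q_H = 631/8.
Total output Q = 661/4, so price P = 404 - 661/4 = 955/4.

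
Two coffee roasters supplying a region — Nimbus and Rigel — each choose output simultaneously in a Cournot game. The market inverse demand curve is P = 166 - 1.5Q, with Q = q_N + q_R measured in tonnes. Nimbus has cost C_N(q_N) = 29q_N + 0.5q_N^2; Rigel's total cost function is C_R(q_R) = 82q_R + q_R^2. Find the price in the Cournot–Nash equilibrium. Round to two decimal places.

107.73

Nimbus's profit: π_N = (166 - 1.5Q)q_N - (29q_N + (1/2)q_N²). Setting ∂π_N/∂q_N = 0: 137 - 4q_N - (3/2)(q_R) = 0.
Rigel's first-order condition: 84 - 5q_R - (3/2)(q_N) = 0.
So q_N = (137 - (3/2)q_R)/4 and q_R = (84 - (3/2)q_N)/5.
Substituting one into the other gives q_N = 31.4930 and q_R = 522/71.
Total output Q = 38.8451, so price P = 166 - (3/2)·38.8451 = 107.7324.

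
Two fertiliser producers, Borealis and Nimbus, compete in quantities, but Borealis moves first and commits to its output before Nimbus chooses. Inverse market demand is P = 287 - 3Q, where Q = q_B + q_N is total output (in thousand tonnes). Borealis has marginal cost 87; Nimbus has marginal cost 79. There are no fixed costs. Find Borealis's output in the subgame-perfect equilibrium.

The follower Nimbus best-responds to any q_B: π_N = (287 - 3Q)q_N - 79q_N.
Follower FOC: 208 - 3q_B - 6q_N = 0, so q_N(q_B) = (208 - 3q_B)/6.
Borealis substitutes q_N(q_B) into its own profit: π_B = q_B(287 - 3q_B - (208 - 3q_B)/2) - 87q_B = (183 - (3/2)q_B)q_B - 87q_B.
Maximising: ∂π_B/∂q_B = 96 - 3q_B = 0, giving q_B = 32.
Then q_N = (208 - 3·32)/6 = 56/3.

32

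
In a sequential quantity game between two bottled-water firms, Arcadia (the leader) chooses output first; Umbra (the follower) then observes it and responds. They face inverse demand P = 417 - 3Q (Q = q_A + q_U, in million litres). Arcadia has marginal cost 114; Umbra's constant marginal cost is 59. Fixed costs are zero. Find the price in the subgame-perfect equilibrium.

176

Solve by backward induction. Given q_A, the follower Umbra maximises π_U = (417 - 3q_A - 3q_U)q_U - 59q_U.
Follower FOC: 358 - 3q_A - 6q_U = 0, so q_U(q_A) = (358 - 3q_A)/6.
The leader anticipates this reaction. Substituting into P = 417 - 3Q gives P = 238 - (3/2)q_A, so π_A = (238 - (3/2)q_A)q_A - 114q_A.
Leader FOC: 124 - 3q_A = 0, so q_A = 124/3.
Then q_U = (358 - 3·(124/3))/6 = 39.
Total output Q = 241/3, so price P = 417 - 3·(241/3) = 176.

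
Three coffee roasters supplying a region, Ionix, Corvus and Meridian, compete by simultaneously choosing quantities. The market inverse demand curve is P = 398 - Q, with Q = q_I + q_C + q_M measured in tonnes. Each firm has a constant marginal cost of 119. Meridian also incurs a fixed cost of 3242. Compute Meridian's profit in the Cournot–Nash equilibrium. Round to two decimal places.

1623.06

A representative firm's profit is π_i = q_i(398 - Q) - 119q_i.
First-order condition (treating rivals' output as given): 279 - 2q_i - Σ_{j≠i} q_j = 0.
By symmetry each firm produces the same amount; substituting Σ_{j≠i} q_j = 2q_i yields q_i = 279/4.
Price P = 398 - 837/4 = 755/4.
Meridian's profit: (755/4 - 119)·(279/4) - 3242 = 1623.0625.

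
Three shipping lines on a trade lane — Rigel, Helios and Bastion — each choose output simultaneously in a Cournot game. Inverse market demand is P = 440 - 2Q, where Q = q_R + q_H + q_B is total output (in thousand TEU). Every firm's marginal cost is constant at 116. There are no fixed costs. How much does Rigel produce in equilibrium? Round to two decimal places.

A representative firm's profit is π_i = q_i(440 - 2Q) - 116q_i.
First-order condition (treating rivals' output as given): 324 - 4q_i - 2·Σ_{j≠i} q_j = 0.
By symmetry each firm produces the same amount; substituting Σ_{j≠i} q_j = 2q_i yields q_i = 324/8 = 81/2.

40.50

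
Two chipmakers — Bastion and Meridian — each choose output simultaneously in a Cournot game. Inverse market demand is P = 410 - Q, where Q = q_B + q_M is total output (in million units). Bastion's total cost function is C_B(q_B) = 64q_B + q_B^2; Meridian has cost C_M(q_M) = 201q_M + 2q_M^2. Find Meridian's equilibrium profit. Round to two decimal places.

1361.63

Bastion's profit: π_B = (410 - Q)q_B - (64q_B + q_B²). Setting ∂π_B/∂q_B = 0: 346 - 4q_B - (q_M) = 0.
Meridian's profit: π_M = (410 - Q)q_M - (201q_M + 2q_M²). Setting ∂π_M/∂q_M = 0: 209 - 6q_M - (q_B) = 0.
Best responses: q_B = (346 - q_M)/4, q_M = (209 - q_B)/6.
Substituting one into the other gives q_B = 1867/23 and q_M = 490/23.
Price P = 410 - 102.4783 = 307.5217.
Meridian's profit: 307.5217·(490/23) - 201·(490/23) - 2(490/23)² = 1361.6257.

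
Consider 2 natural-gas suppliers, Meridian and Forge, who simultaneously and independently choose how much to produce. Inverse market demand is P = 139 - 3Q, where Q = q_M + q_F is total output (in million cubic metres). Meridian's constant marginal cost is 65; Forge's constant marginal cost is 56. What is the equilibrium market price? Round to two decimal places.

86.67

Meridian's profit: π_M = (139 - 3Q)q_M - (65q_M). Setting ∂π_M/∂q_M = 0: 74 - 6q_M - 3(q_F) = 0.
Forge's first-order condition: 83 - 6q_F - 3(q_M) = 0.
Best responses: q_M = (74 - 3q_F)/6, q_F = (83 - 3q_M)/6.
Solving the pair: q_M = 65/9, q_F = 92/9.
Total output Q = 157/9, so price P = 139 - 3·(157/9) = 260/3.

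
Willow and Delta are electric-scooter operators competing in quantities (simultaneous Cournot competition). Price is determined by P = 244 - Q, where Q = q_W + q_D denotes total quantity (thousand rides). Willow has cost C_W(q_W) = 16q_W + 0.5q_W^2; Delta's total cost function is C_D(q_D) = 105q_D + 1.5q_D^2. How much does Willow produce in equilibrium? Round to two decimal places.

71.50

Willow's profit: π_W = (244 - Q)q_W - (16q_W + (1/2)q_W²). Setting ∂π_W/∂q_W = 0: 228 - 3q_W - (q_D) = 0.
Delta's profit: π_D = (244 - Q)q_D - (105q_D + (3/2)q_D²). Setting ∂π_D/∂q_D = 0: 139 - 5q_D - (q_W) = 0.
Best responses: q_W = (228 - q_D)/3, q_D = (139 - q_W)/5.
Substituting one into the other gives q_W = 143/2 and q_D = 27/2.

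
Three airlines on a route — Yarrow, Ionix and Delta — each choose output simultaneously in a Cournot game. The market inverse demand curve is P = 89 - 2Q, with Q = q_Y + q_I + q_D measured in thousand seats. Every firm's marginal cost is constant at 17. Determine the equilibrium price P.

Each firm earns π_i = (89 - 2Q)q_i - 17q_i.
First-order condition (treating rivals' output as given): 72 - 4q_i - 2·Σ_{j≠i} q_j = 0.
With identical firms every q_j equals q_i, so Σ_{j≠i} q_j = 2q_i and 72 = 8q_i, giving q_i = 9.
Total output Q = 27, so price P = 89 - 2·27 = 35.

35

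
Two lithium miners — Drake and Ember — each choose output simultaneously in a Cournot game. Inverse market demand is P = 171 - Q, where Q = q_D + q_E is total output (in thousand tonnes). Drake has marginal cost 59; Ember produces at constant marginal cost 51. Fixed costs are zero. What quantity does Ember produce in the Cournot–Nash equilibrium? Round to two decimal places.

Drake's profit: π_D = (171 - Q)q_D - (59q_D). Setting ∂π_D/∂q_D = 0: 112 - 2q_D - (q_E) = 0.
Ember's first-order condition: 120 - 2q_E - (q_D) = 0.
So q_D = (112 - q_E)/2 and q_E = (120 - q_D)/2.
Substituting one into the other gives q_D = 104/3 and q_E = 128/3.

42.67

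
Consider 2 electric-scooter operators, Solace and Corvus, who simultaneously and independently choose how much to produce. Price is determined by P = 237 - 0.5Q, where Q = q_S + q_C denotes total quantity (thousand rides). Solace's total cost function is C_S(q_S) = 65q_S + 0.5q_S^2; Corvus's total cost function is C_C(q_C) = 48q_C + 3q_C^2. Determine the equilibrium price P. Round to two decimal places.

Solace's profit: π_S = (237 - 0.5Q)q_S - (65q_S + (1/2)q_S²). Setting ∂π_S/∂q_S = 0: 172 - 2q_S - (1/2)(q_C) = 0.
Corvus's first-order condition: 189 - 7q_C - (1/2)(q_S) = 0.
Best responses: q_S = (172 - (1/2)q_C)/2, q_C = (189 - (1/2)q_S)/7.
Substituting one into the other gives q_S = 80.6909 and q_C = 1168/55.
Total output Q = 101.9273, so price P = 237 - (1/2)·101.9273 = 186.0364.

186.04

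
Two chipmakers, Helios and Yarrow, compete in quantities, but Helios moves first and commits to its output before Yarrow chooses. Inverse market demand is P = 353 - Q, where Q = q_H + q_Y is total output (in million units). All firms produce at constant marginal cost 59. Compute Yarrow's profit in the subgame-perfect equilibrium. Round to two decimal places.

5402.25

The follower Yarrow best-responds to any q_H: π_Y = (353 - Q)q_Y - 59q_Y.
∂π_Y/∂q_Y = 294 - q_H - 2q_Y = 0 gives the reaction function q_Y = (294 - q_H)/2.
The leader anticipates this reaction. Substituting into P = 353 - Q gives P = 206 - (1/2)q_H, so π_H = (206 - (1/2)q_H)q_H - 59q_H.
The leader's first-order condition 147 - q_H = 0 yields q_H = 147.
Then q_Y = (294 - 147)/2 = 147/2.
Price P = 353 - 441/2 = 265/2.
Yarrow's profit: (265/2 - 59)·(147/2) = 5402.2500.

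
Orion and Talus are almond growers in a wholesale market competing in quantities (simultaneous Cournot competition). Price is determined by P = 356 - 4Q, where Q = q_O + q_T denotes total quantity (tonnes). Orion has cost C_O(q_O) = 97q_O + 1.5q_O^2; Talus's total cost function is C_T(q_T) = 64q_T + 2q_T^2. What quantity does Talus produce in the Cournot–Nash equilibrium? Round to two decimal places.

Orion's profit: π_O = (356 - 4Q)q_O - (97q_O + (3/2)q_O²). Setting ∂π_O/∂q_O = 0: 259 - 11q_O - 4(q_T) = 0.
Talus's profit: π_T = (356 - 4Q)q_T - (64q_T + 2q_T²). Setting ∂π_T/∂q_T = 0: 292 - 12q_T - 4(q_O) = 0.
So q_O = (259 - 4q_T)/11 and q_T = (292 - 4q_O)/12.
Substituting one into the other gives q_O = 485/29 and q_T = 544/29.

18.76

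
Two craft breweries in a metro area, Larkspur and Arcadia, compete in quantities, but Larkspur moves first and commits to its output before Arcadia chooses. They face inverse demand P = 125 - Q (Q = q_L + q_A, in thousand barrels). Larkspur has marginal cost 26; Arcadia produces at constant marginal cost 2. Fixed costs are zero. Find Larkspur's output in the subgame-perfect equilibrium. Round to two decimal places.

The follower Arcadia best-responds to any q_L: π_A = (125 - Q)q_A - 2q_A.
Follower FOC: 123 - q_L - 2q_A = 0, so q_A(q_L) = (123 - q_L)/2.
The leader anticipates this reaction. Substituting into P = 125 - Q gives P = 127/2 - (1/2)q_L, so π_L = (127/2 - (1/2)q_L)q_L - 26q_L.
Leader FOC: 75/2 - q_L = 0, so q_L = 75/2.
Then q_A = (123 - 75/2)/2 = 171/4.

37.50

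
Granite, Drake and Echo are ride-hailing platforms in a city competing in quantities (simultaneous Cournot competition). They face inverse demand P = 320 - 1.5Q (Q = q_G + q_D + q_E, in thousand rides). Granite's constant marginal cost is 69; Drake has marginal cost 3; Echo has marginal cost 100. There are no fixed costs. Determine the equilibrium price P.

123

Granite's profit: π_G = (320 - 1.5Q)q_G - (69q_G). Setting ∂π_G/∂q_G = 0: 251 - 3q_G - (3/2)(q_D + q_E) = 0.
Drake's first-order condition: 317 - 3q_D - (3/2)(q_G + q_E) = 0.
Echo's first-order condition: 220 - 3q_E - (3/2)(q_G + q_D) = 0.
Summing all 3 equations gives 788 − 6Q = 0, hence Q = 394/3.
Back-substituting: q_G = (251 − 197)/(3/2) = 36, q_D = (317 − 197)/(3/2) = 80, q_E = (220 − 197)/(3/2) = 46/3.
Total output Q = 394/3, so price P = 320 - (3/2)·(394/3) = 123.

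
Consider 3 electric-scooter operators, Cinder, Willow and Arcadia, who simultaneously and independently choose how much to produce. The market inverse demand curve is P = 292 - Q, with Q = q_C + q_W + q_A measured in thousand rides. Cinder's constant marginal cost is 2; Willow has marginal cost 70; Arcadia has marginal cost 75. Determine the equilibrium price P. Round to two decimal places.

109.75

Cinder's profit: π_C = (292 - Q)q_C - (2q_C). Setting ∂π_C/∂q_C = 0: 290 - 2q_C - (q_W + q_A) = 0.
Willow's first-order condition: 222 - 2q_W - (q_C + q_A) = 0.
Arcadia's profit: π_A = (292 - Q)q_A - (75q_A). Setting ∂π_A/∂q_A = 0: 217 - 2q_A - (q_C + q_W) = 0.
Adding the 3 first-order conditions: 729 − 4Q = 0, so Q = 729/4.
Back-substituting: q_C = (290 − 729/4) = 431/4, q_W = (222 − 729/4) = 159/4, q_A = (217 − 729/4) = 139/4.
Total output Q = 729/4, so price P = 292 - 729/4 = 439/4.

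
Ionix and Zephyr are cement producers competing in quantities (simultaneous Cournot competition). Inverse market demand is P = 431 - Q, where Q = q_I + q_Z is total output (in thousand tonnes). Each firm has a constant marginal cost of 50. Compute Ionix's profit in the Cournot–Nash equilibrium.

16129

A representative firm's profit is π_i = q_i(431 - Q) - 50q_i.
Setting ∂π_i/∂q_i = 0 with rivals' quantities fixed: 381 - 2q_i - q_j = 0.
By symmetry each firm produces the same amount; substituting q_j = q_i yields q_i = 381/3 = 127.
Price P = 431 - 254 = 177.
Ionix's profit: (177 - 50)·127 = 16129.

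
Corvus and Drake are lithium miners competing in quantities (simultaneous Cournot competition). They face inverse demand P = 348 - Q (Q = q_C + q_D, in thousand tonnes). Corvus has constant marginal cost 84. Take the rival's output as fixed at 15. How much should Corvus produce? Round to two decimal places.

124.50

With the rival's output fixed at 15, Corvus's profit is π_C = (348 - 15 - q_C)q_C - (84q_C) = (333 - q_C)q_C - (84q_C).
∂π_C/∂q_C = 249 - 2q_C = 0, so q_C = 249/2.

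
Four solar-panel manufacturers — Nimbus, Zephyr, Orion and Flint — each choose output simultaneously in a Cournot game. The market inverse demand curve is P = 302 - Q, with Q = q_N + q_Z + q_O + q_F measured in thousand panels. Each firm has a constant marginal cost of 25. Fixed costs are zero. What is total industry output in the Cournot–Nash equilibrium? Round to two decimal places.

221.60

A representative firm's profit is π_i = q_i(302 - Q) - 25q_i.
Setting ∂π_i/∂q_i = 0 with rivals' quantities fixed: 277 - 2q_i - Σ_{j≠i} q_j = 0.
With identical firms every q_j equals q_i, so Σ_{j≠i} q_j = 3q_i and 277 = 5q_i, giving q_i = 277/5.
Total output Q = 277/5 + 277/5 + 277/5 + 277/5 = 1108/5.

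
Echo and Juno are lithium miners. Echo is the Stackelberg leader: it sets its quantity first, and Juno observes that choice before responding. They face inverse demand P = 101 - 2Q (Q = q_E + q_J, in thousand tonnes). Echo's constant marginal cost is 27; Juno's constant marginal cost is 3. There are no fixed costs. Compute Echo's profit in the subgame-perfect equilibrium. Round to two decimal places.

Solve by backward induction. Given q_E, the follower Juno maximises π_J = (101 - 2q_E - 2q_J)q_J - 3q_J.
Setting the follower's marginal profit to zero, 98 - 2q_E - 4q_J = 0, i.e. q_J = (98 - 2q_E)/4.
Echo substitutes q_J(q_E) into its own profit: π_E = q_E(101 - 2q_E - (98 - 2q_E)/2) - 27q_E = (52 - q_E)q_E - 27q_E.
Leader FOC: 25 - 2q_E = 0, so q_E = 25/2.
Then q_J = (98 - 2·(25/2))/4 = 73/4.
Price P = 101 - 2·(123/4) = 79/2.
Echo's profit: (79/2 - 27)·(25/2) = 625/4.

156.25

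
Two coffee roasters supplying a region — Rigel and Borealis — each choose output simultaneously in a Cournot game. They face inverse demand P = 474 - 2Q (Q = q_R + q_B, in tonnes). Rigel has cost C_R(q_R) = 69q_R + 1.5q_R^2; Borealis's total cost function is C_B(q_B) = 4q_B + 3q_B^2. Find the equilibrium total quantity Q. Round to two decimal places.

Rigel's profit: π_R = (474 - 2Q)q_R - (69q_R + (3/2)q_R²). Setting ∂π_R/∂q_R = 0: 405 - 7q_R - 2(q_B) = 0.
Borealis's first-order condition: 470 - 10q_B - 2(q_R) = 0.
Rearranging gives the reaction functions q_R = (405 - 2q_B)/7 and q_B = (470 - 2q_R)/10.
Solving the pair: q_R = 1555/33, q_B = 1240/33.
Total output Q = 1555/33 + 1240/33 = 84.6970.

84.70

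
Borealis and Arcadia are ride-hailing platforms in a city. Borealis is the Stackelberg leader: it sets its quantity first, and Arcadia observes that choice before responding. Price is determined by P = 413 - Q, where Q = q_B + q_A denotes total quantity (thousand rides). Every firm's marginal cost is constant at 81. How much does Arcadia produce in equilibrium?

83

Solve by backward induction. Given q_B, the follower Arcadia maximises π_A = (413 - q_B - q_A)q_A - 81q_A.
Follower FOC: 332 - q_B - 2q_A = 0, so q_A(q_B) = (332 - q_B)/2.
The leader anticipates this reaction. Substituting into P = 413 - Q gives P = 247 - (1/2)q_B, so π_B = (247 - (1/2)q_B)q_B - 81q_B.
Leader FOC: 166 - q_B = 0, so q_B = 166.
Then q_A = (332 - 166)/2 = 83.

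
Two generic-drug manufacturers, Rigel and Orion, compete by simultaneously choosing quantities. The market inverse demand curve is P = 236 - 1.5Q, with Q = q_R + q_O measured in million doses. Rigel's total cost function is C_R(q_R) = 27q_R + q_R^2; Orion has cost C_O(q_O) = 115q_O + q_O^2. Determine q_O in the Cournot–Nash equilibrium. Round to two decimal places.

Rigel's profit: π_R = (236 - 1.5Q)q_R - (27q_R + q_R²). Setting ∂π_R/∂q_R = 0: 209 - 5q_R - (3/2)(q_O) = 0.
Orion's profit: π_O = (236 - 1.5Q)q_O - (115q_O + q_O²). Setting ∂π_O/∂q_O = 0: 121 - 5q_O - (3/2)(q_R) = 0.
So q_R = (209 - (3/2)q_O)/5 and q_O = (121 - (3/2)q_R)/5.
Solving the pair: q_R = 37.9560, q_O = 1166/91.

12.81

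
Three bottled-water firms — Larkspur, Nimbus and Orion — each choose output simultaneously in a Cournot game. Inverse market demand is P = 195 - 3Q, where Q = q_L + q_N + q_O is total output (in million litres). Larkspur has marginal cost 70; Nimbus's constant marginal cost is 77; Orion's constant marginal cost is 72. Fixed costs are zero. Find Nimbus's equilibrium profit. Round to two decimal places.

234.08

Larkspur's profit: π_L = (195 - 3Q)q_L - (70q_L). Setting ∂π_L/∂q_L = 0: 125 - 6q_L - 3(q_N + q_O) = 0.
Nimbus's profit: π_N = (195 - 3Q)q_N - (77q_N). Setting ∂π_N/∂q_N = 0: 118 - 6q_N - 3(q_L + q_O) = 0.
Orion's first-order condition: 123 - 6q_O - 3(q_L + q_N) = 0.
Adding the 3 conditions: 366 − 6Q − 6Q = 0, i.e. Q = 61/2.
Back-substituting: q_L = (125 − 183/2)/3 = 67/6, q_N = (118 − 183/2)/3 = 53/6, q_O = (123 − 183/2)/3 = 21/2.
Price P = 195 - 3·(61/2) = 207/2.
Nimbus's profit: (207/2 - 77)·(53/6) = 234.0833.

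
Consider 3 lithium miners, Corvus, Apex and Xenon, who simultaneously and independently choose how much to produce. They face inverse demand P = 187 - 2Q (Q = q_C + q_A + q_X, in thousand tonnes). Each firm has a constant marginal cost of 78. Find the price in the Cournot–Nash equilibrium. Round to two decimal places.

105.25

A representative firm's profit is π_i = q_i(187 - 2Q) - 78q_i.
First-order condition (treating rivals' output as given): 109 - 4q_i - 2·Σ_{j≠i} q_j = 0.
With identical firms every q_j equals q_i, so Σ_{j≠i} q_j = 2q_i and 109 = 8q_i, giving q_i = 109/8.
Total output Q = 327/8, so price P = 187 - 2·(327/8) = 421/4.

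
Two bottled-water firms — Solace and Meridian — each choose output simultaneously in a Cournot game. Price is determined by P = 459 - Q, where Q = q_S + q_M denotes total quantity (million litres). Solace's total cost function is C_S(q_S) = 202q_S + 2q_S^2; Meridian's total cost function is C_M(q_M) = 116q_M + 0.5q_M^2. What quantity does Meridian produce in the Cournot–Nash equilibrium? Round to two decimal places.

105.94

Solace's profit: π_S = (459 - Q)q_S - (202q_S + 2q_S²). Setting ∂π_S/∂q_S = 0: 257 - 6q_S - (q_M) = 0.
Meridian's first-order condition: 343 - 3q_M - (q_S) = 0.
So q_S = (257 - q_M)/6 and q_M = (343 - q_S)/3.
Substituting one into the other gives q_S = 428/17 and q_M = 1801/17.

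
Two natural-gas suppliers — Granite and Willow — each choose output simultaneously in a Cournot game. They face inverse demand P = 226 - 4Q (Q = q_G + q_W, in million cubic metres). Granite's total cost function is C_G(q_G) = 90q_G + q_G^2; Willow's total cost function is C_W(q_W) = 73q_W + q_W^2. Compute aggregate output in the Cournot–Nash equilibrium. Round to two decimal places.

Granite's profit: π_G = (226 - 4Q)q_G - (90q_G + q_G²). Setting ∂π_G/∂q_G = 0: 136 - 10q_G - 4(q_W) = 0.
Willow's first-order condition: 153 - 10q_W - 4(q_G) = 0.
So q_G = (136 - 4q_W)/10 and q_W = (153 - 4q_G)/10.
Substituting one into the other gives q_G = 187/21 and q_W = 493/42.
Total output Q = 187/21 + 493/42 = 289/14.

20.64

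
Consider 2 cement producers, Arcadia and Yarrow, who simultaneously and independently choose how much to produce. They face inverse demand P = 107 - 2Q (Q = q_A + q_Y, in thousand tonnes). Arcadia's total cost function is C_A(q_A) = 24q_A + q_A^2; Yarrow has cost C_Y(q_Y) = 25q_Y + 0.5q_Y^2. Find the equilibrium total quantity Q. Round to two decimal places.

22.19

Arcadia's profit: π_A = (107 - 2Q)q_A - (24q_A + q_A²). Setting ∂π_A/∂q_A = 0: 83 - 6q_A - 2(q_Y) = 0.
Yarrow's first-order condition: 82 - 5q_Y - 2(q_A) = 0.
Best responses: q_A = (83 - 2q_Y)/6, q_Y = (82 - 2q_A)/5.
Solving the pair: q_A = 251/26, q_Y = 163/13.
Total output Q = 251/26 + 163/13 = 577/26.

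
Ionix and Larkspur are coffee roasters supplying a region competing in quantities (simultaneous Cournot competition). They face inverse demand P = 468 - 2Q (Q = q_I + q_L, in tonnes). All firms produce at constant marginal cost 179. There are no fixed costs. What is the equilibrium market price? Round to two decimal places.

275.33

Each firm earns π_i = (468 - 2Q)q_i - 179q_i.
Setting ∂π_i/∂q_i = 0 with rivals' quantities fixed: 289 - 4q_i - 2q_j = 0.
With identical firms every q_j equals q_i, so q_j = q_i and 289 = 6q_i, giving q_i = 289/6.
Total output Q = 289/3, so price P = 468 - 2·(289/3) = 826/3.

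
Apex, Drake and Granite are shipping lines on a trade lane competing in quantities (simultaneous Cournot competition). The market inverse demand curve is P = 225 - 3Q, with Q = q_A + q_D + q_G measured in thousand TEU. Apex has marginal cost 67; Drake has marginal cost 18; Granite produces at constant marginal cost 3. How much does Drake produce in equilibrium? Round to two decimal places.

20.08

Apex's profit: π_A = (225 - 3Q)q_A - (67q_A). Setting ∂π_A/∂q_A = 0: 158 - 6q_A - 3(q_D + q_G) = 0.
Drake's first-order condition: 207 - 6q_D - 3(q_A + q_G) = 0.
Granite's first-order condition: 222 - 6q_G - 3(q_A + q_D) = 0.
Summing all 3 equations gives 587 − 12Q = 0, hence Q = 587/12.
Back-substituting: q_A = (158 − 587/4)/3 = 15/4, q_D = (207 − 587/4)/3 = 241/12, q_G = (222 − 587/4)/3 = 301/12.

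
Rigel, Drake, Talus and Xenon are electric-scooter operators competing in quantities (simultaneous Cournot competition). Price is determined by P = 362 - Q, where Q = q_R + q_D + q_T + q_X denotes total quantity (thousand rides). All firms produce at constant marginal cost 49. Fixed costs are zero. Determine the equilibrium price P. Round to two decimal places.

Each firm earns π_i = (362 - Q)q_i - 49q_i.
First-order condition (treating rivals' output as given): 313 - 2q_i - Σ_{j≠i} q_j = 0.
With identical firms every q_j equals q_i, so Σ_{j≠i} q_j = 3q_i and 313 = 5q_i, giving q_i = 313/5.
Total output Q = 1252/5, so price P = 362 - 1252/5 = 558/5.

111.60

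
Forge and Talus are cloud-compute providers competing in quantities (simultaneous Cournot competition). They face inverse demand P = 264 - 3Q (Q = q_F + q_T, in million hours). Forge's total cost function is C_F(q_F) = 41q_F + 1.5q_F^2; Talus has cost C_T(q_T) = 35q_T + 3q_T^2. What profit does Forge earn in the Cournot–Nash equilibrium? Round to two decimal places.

1816.40

Forge's profit: π_F = (264 - 3Q)q_F - (41q_F + (3/2)q_F²). Setting ∂π_F/∂q_F = 0: 223 - 9q_F - 3(q_T) = 0.
Talus's first-order condition: 229 - 12q_T - 3(q_F) = 0.
So q_F = (223 - 3q_T)/9 and q_T = (229 - 3q_F)/12.
Substituting one into the other gives q_F = 221/11 and q_T = 464/33.
Price P = 264 - 3·(1127/33) = 1777/11.
Forge's profit: (1777/11)·(221/11) - 41·(221/11) - (3/2)(221/11)² = 1816.4008.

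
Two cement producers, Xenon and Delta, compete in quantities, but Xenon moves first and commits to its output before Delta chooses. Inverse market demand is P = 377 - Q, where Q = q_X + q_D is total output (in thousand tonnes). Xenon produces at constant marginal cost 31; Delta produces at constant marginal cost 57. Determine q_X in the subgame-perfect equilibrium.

The follower Delta best-responds to any q_X: π_D = (377 - Q)q_D - 57q_D.
Setting the follower's marginal profit to zero, 320 - q_X - 2q_D = 0, i.e. q_D = (320 - q_X)/2.
Xenon substitutes q_D(q_X) into its own profit: π_X = q_X(377 - q_X - (320 - q_X)/2) - 31q_X = (217 - (1/2)q_X)q_X - 31q_X.
Maximising: ∂π_X/∂q_X = 186 - q_X = 0, giving q_X = 186.
Then q_D = (320 - 186)/2 = 67.

186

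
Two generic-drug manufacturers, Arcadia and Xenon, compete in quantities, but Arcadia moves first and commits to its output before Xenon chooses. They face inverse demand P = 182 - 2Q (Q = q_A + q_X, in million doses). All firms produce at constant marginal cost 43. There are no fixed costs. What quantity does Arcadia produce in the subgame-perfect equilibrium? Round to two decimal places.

The follower Xenon best-responds to any q_A: π_X = (182 - 2Q)q_X - 43q_X.
Follower FOC: 139 - 2q_A - 4q_X = 0, so q_X(q_A) = (139 - 2q_A)/4.
Arcadia substitutes q_X(q_A) into its own profit: π_A = q_A(182 - 2q_A - (139 - 2q_A)/2) - 43q_A = (225/2 - q_A)q_A - 43q_A.
The leader's first-order condition 139/2 - 2q_A = 0 yields q_A = 139/4.
Then q_X = (139 - 2·(139/4))/4 = 139/8.

34.75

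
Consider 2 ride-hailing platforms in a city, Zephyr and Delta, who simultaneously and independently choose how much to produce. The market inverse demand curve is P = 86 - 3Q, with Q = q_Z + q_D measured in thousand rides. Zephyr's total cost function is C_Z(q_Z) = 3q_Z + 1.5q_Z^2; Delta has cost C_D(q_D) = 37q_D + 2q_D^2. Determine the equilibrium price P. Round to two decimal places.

53.59

Zephyr's profit: π_Z = (86 - 3Q)q_Z - (3q_Z + (3/2)q_Z²). Setting ∂π_Z/∂q_Z = 0: 83 - 9q_Z - 3(q_D) = 0.
Delta's profit: π_D = (86 - 3Q)q_D - (37q_D + 2q_D²). Setting ∂π_D/∂q_D = 0: 49 - 10q_D - 3(q_Z) = 0.
So q_Z = (83 - 3q_D)/9 and q_D = (49 - 3q_Z)/10.
Substituting one into the other gives q_Z = 683/81 and q_D = 64/27.
Total output Q = 875/81, so price P = 86 - 3·(875/81) = 1447/27.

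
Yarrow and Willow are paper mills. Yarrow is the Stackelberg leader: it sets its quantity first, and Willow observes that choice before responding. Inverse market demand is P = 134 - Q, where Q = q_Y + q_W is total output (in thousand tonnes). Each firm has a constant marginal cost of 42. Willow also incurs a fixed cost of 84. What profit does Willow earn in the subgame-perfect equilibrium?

445

The follower Willow best-responds to any q_Y: π_W = (134 - Q)q_W - 42q_W.
Follower FOC: 92 - q_Y - 2q_W = 0, so q_W(q_Y) = (92 - q_Y)/2.
The leader anticipates this reaction. Substituting into P = 134 - Q gives P = 88 - (1/2)q_Y, so π_Y = (88 - (1/2)q_Y)q_Y - 42q_Y.
Leader FOC: 46 - q_Y = 0, so q_Y = 46.
Then q_W = (92 - 46)/2 = 23.
Price P = 134 - 69 = 65.
Willow's profit: (65 - 42)·23 - 84 = 445.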